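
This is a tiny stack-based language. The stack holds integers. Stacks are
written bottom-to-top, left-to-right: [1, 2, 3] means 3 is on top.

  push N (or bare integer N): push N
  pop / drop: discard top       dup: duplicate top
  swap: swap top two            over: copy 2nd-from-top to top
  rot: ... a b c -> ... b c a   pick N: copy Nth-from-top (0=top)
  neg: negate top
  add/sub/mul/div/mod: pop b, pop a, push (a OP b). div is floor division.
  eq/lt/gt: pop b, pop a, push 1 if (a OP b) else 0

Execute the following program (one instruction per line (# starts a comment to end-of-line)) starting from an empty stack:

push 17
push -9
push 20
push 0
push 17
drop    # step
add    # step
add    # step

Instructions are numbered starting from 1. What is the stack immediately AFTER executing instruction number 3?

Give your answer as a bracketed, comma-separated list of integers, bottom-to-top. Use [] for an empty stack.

Step 1 ('push 17'): [17]
Step 2 ('push -9'): [17, -9]
Step 3 ('push 20'): [17, -9, 20]

Answer: [17, -9, 20]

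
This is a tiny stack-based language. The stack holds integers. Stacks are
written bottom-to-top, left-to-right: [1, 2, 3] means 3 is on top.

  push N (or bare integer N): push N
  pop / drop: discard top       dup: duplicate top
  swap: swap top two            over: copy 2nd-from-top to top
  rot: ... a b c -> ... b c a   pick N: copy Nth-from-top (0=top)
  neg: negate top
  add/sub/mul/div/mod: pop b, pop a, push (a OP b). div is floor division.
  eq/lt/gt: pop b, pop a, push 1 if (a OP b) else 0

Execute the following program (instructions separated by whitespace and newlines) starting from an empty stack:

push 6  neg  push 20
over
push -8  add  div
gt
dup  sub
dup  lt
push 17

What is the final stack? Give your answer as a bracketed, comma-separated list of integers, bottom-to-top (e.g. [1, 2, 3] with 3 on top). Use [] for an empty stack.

After 'push 6': [6]
After 'neg': [-6]
After 'push 20': [-6, 20]
After 'over': [-6, 20, -6]
After 'push -8': [-6, 20, -6, -8]
After 'add': [-6, 20, -14]
After 'div': [-6, -2]
After 'gt': [0]
After 'dup': [0, 0]
After 'sub': [0]
After 'dup': [0, 0]
After 'lt': [0]
After 'push 17': [0, 17]

Answer: [0, 17]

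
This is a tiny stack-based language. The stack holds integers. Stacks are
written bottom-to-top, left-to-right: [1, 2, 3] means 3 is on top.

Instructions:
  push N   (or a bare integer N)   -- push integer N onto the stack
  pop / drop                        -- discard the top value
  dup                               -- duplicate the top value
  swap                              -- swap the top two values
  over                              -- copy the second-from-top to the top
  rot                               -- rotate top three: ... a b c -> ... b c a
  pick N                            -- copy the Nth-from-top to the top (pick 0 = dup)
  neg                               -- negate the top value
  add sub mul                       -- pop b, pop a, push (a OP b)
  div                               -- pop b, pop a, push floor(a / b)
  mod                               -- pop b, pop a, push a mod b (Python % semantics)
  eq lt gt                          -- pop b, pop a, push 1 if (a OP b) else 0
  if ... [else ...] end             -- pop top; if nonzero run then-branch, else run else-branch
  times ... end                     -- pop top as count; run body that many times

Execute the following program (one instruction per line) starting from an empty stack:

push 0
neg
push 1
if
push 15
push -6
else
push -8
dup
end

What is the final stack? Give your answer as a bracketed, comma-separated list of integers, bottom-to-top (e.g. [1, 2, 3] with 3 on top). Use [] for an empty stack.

Answer: [0, 15, -6]

Derivation:
After 'push 0': [0]
After 'neg': [0]
After 'push 1': [0, 1]
After 'if': [0]
After 'push 15': [0, 15]
After 'push -6': [0, 15, -6]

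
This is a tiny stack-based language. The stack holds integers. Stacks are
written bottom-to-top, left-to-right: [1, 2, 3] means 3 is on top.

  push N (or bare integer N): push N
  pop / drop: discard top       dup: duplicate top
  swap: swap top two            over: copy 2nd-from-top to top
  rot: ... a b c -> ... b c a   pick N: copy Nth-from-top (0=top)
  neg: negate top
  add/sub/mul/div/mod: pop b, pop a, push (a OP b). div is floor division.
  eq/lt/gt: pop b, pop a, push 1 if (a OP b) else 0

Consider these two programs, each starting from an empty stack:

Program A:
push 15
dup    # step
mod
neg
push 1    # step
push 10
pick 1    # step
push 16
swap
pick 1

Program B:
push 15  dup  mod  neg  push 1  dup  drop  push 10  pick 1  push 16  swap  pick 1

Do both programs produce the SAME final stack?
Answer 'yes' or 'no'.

Program A trace:
  After 'push 15': [15]
  After 'dup': [15, 15]
  After 'mod': [0]
  After 'neg': [0]
  After 'push 1': [0, 1]
  After 'push 10': [0, 1, 10]
  After 'pick 1': [0, 1, 10, 1]
  After 'push 16': [0, 1, 10, 1, 16]
  After 'swap': [0, 1, 10, 16, 1]
  After 'pick 1': [0, 1, 10, 16, 1, 16]
Program A final stack: [0, 1, 10, 16, 1, 16]

Program B trace:
  After 'push 15': [15]
  After 'dup': [15, 15]
  After 'mod': [0]
  After 'neg': [0]
  After 'push 1': [0, 1]
  After 'dup': [0, 1, 1]
  After 'drop': [0, 1]
  After 'push 10': [0, 1, 10]
  After 'pick 1': [0, 1, 10, 1]
  After 'push 16': [0, 1, 10, 1, 16]
  After 'swap': [0, 1, 10, 16, 1]
  After 'pick 1': [0, 1, 10, 16, 1, 16]
Program B final stack: [0, 1, 10, 16, 1, 16]
Same: yes

Answer: yes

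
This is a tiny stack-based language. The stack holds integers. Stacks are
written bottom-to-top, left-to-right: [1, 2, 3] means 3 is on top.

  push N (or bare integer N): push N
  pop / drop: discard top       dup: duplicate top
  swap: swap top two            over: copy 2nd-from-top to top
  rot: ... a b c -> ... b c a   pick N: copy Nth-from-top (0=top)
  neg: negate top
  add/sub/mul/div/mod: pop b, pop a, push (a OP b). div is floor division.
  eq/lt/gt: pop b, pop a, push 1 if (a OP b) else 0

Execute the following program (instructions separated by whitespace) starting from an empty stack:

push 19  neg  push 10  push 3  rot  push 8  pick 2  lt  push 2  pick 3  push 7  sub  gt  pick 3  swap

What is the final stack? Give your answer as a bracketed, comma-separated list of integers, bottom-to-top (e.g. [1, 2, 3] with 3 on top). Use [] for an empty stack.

After 'push 19': [19]
After 'neg': [-19]
After 'push 10': [-19, 10]
After 'push 3': [-19, 10, 3]
After 'rot': [10, 3, -19]
After 'push 8': [10, 3, -19, 8]
After 'pick 2': [10, 3, -19, 8, 3]
After 'lt': [10, 3, -19, 0]
After 'push 2': [10, 3, -19, 0, 2]
After 'pick 3': [10, 3, -19, 0, 2, 3]
After 'push 7': [10, 3, -19, 0, 2, 3, 7]
After 'sub': [10, 3, -19, 0, 2, -4]
After 'gt': [10, 3, -19, 0, 1]
After 'pick 3': [10, 3, -19, 0, 1, 3]
After 'swap': [10, 3, -19, 0, 3, 1]

Answer: [10, 3, -19, 0, 3, 1]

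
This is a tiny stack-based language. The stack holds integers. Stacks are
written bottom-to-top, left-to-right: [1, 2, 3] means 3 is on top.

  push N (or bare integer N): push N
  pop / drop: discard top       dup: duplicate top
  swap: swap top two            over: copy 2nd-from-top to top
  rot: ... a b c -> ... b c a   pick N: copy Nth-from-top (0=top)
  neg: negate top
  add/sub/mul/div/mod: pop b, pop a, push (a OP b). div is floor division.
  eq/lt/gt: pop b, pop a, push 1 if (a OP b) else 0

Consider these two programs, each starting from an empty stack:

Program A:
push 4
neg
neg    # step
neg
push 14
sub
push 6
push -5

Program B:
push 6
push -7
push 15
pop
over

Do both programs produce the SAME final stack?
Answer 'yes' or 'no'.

Program A trace:
  After 'push 4': [4]
  After 'neg': [-4]
  After 'neg': [4]
  After 'neg': [-4]
  After 'push 14': [-4, 14]
  After 'sub': [-18]
  After 'push 6': [-18, 6]
  After 'push -5': [-18, 6, -5]
Program A final stack: [-18, 6, -5]

Program B trace:
  After 'push 6': [6]
  After 'push -7': [6, -7]
  After 'push 15': [6, -7, 15]
  After 'pop': [6, -7]
  After 'over': [6, -7, 6]
Program B final stack: [6, -7, 6]
Same: no

Answer: no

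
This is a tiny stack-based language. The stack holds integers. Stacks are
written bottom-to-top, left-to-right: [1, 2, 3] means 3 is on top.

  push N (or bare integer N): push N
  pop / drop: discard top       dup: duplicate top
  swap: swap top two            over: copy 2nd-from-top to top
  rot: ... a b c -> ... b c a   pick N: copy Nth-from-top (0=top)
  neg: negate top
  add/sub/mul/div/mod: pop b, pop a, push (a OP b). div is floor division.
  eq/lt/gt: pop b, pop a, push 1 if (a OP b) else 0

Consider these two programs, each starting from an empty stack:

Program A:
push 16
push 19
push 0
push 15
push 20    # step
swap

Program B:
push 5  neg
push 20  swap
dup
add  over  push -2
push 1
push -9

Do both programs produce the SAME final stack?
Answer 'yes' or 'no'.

Program A trace:
  After 'push 16': [16]
  After 'push 19': [16, 19]
  After 'push 0': [16, 19, 0]
  After 'push 15': [16, 19, 0, 15]
  After 'push 20': [16, 19, 0, 15, 20]
  After 'swap': [16, 19, 0, 20, 15]
Program A final stack: [16, 19, 0, 20, 15]

Program B trace:
  After 'push 5': [5]
  After 'neg': [-5]
  After 'push 20': [-5, 20]
  After 'swap': [20, -5]
  After 'dup': [20, -5, -5]
  After 'add': [20, -10]
  After 'over': [20, -10, 20]
  After 'push -2': [20, -10, 20, -2]
  After 'push 1': [20, -10, 20, -2, 1]
  After 'push -9': [20, -10, 20, -2, 1, -9]
Program B final stack: [20, -10, 20, -2, 1, -9]
Same: no

Answer: no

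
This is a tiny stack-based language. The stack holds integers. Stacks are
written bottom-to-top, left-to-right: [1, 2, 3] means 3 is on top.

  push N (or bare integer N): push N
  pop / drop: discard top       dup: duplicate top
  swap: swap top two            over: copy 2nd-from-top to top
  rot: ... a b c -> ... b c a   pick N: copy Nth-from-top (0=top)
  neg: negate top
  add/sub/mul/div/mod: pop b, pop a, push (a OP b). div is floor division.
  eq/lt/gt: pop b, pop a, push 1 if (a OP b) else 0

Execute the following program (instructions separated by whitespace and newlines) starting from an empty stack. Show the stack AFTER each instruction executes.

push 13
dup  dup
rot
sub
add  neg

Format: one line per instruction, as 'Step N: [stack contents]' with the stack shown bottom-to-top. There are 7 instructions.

Step 1: [13]
Step 2: [13, 13]
Step 3: [13, 13, 13]
Step 4: [13, 13, 13]
Step 5: [13, 0]
Step 6: [13]
Step 7: [-13]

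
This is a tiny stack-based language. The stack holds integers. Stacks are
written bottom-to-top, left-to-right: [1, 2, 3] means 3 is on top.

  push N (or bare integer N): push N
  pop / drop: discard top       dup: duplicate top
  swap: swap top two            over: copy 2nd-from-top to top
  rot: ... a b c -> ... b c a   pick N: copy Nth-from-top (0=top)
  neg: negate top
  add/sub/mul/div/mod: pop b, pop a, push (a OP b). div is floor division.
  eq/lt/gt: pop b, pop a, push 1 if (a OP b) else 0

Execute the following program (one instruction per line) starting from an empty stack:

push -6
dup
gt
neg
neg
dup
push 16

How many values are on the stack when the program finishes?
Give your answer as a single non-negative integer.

Answer: 3

Derivation:
After 'push -6': stack = [-6] (depth 1)
After 'dup': stack = [-6, -6] (depth 2)
After 'gt': stack = [0] (depth 1)
After 'neg': stack = [0] (depth 1)
After 'neg': stack = [0] (depth 1)
After 'dup': stack = [0, 0] (depth 2)
After 'push 16': stack = [0, 0, 16] (depth 3)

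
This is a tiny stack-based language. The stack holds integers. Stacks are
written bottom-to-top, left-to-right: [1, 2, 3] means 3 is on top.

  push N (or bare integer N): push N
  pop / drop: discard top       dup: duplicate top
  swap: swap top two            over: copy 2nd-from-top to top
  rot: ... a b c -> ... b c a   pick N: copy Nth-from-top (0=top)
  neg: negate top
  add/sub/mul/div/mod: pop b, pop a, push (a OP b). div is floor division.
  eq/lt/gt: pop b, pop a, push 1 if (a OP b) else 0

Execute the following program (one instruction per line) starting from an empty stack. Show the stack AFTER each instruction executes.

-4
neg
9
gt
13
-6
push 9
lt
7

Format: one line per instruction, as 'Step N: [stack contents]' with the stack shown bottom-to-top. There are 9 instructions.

Step 1: [-4]
Step 2: [4]
Step 3: [4, 9]
Step 4: [0]
Step 5: [0, 13]
Step 6: [0, 13, -6]
Step 7: [0, 13, -6, 9]
Step 8: [0, 13, 1]
Step 9: [0, 13, 1, 7]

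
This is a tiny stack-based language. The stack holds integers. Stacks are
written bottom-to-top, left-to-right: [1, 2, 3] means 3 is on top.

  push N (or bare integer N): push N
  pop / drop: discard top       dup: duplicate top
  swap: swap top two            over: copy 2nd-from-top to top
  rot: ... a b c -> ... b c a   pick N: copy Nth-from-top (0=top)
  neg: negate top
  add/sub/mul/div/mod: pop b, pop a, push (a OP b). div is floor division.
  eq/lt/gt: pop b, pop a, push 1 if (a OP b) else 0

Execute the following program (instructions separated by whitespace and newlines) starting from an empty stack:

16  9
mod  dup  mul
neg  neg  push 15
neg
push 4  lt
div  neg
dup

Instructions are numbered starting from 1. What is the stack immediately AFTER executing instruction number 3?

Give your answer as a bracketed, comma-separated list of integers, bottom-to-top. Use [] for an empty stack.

Step 1 ('16'): [16]
Step 2 ('9'): [16, 9]
Step 3 ('mod'): [7]

Answer: [7]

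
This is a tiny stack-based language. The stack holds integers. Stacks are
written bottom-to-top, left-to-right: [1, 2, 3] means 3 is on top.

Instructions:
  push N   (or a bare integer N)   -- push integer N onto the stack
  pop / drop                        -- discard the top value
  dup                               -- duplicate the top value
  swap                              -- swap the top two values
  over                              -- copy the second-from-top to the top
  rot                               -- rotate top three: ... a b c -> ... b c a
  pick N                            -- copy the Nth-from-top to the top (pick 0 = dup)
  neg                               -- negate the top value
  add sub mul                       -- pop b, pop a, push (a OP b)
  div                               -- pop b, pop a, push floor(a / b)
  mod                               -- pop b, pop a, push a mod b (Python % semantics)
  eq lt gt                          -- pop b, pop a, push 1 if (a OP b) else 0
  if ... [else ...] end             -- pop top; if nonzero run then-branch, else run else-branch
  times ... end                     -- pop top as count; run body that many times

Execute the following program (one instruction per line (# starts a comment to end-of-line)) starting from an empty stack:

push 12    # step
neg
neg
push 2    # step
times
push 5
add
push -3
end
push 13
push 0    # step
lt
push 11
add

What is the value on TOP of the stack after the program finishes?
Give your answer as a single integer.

Answer: 11

Derivation:
After 'push 12': [12]
After 'neg': [-12]
After 'neg': [12]
After 'push 2': [12, 2]
After 'times': [12]
After 'push 5': [12, 5]
After 'add': [17]
After 'push -3': [17, -3]
After 'push 5': [17, -3, 5]
After 'add': [17, 2]
After 'push -3': [17, 2, -3]
After 'push 13': [17, 2, -3, 13]
After 'push 0': [17, 2, -3, 13, 0]
After 'lt': [17, 2, -3, 0]
After 'push 11': [17, 2, -3, 0, 11]
After 'add': [17, 2, -3, 11]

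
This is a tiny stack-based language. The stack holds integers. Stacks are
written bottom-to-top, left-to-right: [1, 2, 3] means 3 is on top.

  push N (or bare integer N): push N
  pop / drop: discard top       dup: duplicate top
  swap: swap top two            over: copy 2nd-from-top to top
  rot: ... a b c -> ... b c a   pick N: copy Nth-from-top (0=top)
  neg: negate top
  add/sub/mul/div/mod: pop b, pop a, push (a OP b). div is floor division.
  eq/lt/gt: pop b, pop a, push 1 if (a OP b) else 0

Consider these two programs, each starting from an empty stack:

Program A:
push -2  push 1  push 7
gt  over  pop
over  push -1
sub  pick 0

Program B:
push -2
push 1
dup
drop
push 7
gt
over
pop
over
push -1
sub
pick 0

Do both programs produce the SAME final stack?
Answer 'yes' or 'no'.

Program A trace:
  After 'push -2': [-2]
  After 'push 1': [-2, 1]
  After 'push 7': [-2, 1, 7]
  After 'gt': [-2, 0]
  After 'over': [-2, 0, -2]
  After 'pop': [-2, 0]
  After 'over': [-2, 0, -2]
  After 'push -1': [-2, 0, -2, -1]
  After 'sub': [-2, 0, -1]
  After 'pick 0': [-2, 0, -1, -1]
Program A final stack: [-2, 0, -1, -1]

Program B trace:
  After 'push -2': [-2]
  After 'push 1': [-2, 1]
  After 'dup': [-2, 1, 1]
  After 'drop': [-2, 1]
  After 'push 7': [-2, 1, 7]
  After 'gt': [-2, 0]
  After 'over': [-2, 0, -2]
  After 'pop': [-2, 0]
  After 'over': [-2, 0, -2]
  After 'push -1': [-2, 0, -2, -1]
  After 'sub': [-2, 0, -1]
  After 'pick 0': [-2, 0, -1, -1]
Program B final stack: [-2, 0, -1, -1]
Same: yes

Answer: yes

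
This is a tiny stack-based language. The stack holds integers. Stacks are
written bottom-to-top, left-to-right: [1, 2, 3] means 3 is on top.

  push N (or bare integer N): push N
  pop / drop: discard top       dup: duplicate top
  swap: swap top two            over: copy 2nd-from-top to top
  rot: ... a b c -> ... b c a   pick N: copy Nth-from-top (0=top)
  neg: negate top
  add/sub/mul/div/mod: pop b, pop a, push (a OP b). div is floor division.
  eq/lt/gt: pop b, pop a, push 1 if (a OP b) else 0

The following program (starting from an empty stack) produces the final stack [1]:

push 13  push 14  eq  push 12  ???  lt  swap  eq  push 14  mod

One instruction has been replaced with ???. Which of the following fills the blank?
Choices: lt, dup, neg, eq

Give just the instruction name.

Answer: dup

Derivation:
Stack before ???: [0, 12]
Stack after ???:  [0, 12, 12]
Checking each choice:
  lt: stack underflow (need 2, have 1)
  dup: MATCH
  neg: stack underflow (need 2, have 1)
  eq: stack underflow (need 2, have 1)


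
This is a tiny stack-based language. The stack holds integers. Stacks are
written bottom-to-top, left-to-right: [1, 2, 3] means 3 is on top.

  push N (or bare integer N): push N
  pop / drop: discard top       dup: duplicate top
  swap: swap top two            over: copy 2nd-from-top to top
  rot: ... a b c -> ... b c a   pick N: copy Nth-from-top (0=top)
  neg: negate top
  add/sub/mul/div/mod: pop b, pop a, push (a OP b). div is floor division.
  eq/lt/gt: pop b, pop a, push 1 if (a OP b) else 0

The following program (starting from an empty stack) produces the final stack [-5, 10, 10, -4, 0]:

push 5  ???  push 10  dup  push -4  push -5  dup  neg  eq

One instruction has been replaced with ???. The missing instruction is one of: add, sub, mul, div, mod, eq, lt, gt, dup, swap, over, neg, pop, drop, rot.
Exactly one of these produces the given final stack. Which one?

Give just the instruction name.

Stack before ???: [5]
Stack after ???:  [-5]
The instruction that transforms [5] -> [-5] is: neg

Answer: neg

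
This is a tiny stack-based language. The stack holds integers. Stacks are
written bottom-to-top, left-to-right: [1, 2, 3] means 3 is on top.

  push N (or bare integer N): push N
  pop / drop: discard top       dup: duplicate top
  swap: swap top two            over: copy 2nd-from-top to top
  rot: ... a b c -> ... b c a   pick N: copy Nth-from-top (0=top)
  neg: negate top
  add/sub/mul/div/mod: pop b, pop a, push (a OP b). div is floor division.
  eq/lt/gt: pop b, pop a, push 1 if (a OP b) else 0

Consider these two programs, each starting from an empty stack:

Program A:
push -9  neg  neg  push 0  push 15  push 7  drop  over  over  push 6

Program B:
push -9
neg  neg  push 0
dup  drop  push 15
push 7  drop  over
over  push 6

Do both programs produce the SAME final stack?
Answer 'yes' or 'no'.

Program A trace:
  After 'push -9': [-9]
  After 'neg': [9]
  After 'neg': [-9]
  After 'push 0': [-9, 0]
  After 'push 15': [-9, 0, 15]
  After 'push 7': [-9, 0, 15, 7]
  After 'drop': [-9, 0, 15]
  After 'over': [-9, 0, 15, 0]
  After 'over': [-9, 0, 15, 0, 15]
  After 'push 6': [-9, 0, 15, 0, 15, 6]
Program A final stack: [-9, 0, 15, 0, 15, 6]

Program B trace:
  After 'push -9': [-9]
  After 'neg': [9]
  After 'neg': [-9]
  After 'push 0': [-9, 0]
  After 'dup': [-9, 0, 0]
  After 'drop': [-9, 0]
  After 'push 15': [-9, 0, 15]
  After 'push 7': [-9, 0, 15, 7]
  After 'drop': [-9, 0, 15]
  After 'over': [-9, 0, 15, 0]
  After 'over': [-9, 0, 15, 0, 15]
  After 'push 6': [-9, 0, 15, 0, 15, 6]
Program B final stack: [-9, 0, 15, 0, 15, 6]
Same: yes

Answer: yes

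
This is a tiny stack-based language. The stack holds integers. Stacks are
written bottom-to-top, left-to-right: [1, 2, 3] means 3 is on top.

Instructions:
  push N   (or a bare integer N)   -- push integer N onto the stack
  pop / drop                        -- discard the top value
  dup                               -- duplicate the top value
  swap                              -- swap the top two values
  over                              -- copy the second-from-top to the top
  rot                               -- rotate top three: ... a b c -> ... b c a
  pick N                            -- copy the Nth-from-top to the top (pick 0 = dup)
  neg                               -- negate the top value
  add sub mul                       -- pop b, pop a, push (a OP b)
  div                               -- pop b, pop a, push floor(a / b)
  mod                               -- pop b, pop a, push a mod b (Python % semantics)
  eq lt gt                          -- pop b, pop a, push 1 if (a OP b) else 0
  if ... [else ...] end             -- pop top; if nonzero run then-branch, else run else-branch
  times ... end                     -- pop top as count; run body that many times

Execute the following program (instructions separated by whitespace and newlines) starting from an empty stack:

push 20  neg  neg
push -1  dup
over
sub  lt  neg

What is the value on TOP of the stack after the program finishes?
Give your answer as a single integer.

After 'push 20': [20]
After 'neg': [-20]
After 'neg': [20]
After 'push -1': [20, -1]
After 'dup': [20, -1, -1]
After 'over': [20, -1, -1, -1]
After 'sub': [20, -1, 0]
After 'lt': [20, 1]
After 'neg': [20, -1]

Answer: -1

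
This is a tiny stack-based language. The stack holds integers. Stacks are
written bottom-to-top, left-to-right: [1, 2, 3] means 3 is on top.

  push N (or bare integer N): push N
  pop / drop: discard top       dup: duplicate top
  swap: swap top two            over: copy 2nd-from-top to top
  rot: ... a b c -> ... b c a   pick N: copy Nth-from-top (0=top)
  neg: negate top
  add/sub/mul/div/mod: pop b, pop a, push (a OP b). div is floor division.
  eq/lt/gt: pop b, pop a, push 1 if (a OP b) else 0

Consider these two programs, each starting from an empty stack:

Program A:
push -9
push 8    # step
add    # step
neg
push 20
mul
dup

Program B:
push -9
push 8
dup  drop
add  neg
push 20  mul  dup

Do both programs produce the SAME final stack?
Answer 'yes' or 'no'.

Answer: yes

Derivation:
Program A trace:
  After 'push -9': [-9]
  After 'push 8': [-9, 8]
  After 'add': [-1]
  After 'neg': [1]
  After 'push 20': [1, 20]
  After 'mul': [20]
  After 'dup': [20, 20]
Program A final stack: [20, 20]

Program B trace:
  After 'push -9': [-9]
  After 'push 8': [-9, 8]
  After 'dup': [-9, 8, 8]
  After 'drop': [-9, 8]
  After 'add': [-1]
  After 'neg': [1]
  After 'push 20': [1, 20]
  After 'mul': [20]
  After 'dup': [20, 20]
Program B final stack: [20, 20]
Same: yes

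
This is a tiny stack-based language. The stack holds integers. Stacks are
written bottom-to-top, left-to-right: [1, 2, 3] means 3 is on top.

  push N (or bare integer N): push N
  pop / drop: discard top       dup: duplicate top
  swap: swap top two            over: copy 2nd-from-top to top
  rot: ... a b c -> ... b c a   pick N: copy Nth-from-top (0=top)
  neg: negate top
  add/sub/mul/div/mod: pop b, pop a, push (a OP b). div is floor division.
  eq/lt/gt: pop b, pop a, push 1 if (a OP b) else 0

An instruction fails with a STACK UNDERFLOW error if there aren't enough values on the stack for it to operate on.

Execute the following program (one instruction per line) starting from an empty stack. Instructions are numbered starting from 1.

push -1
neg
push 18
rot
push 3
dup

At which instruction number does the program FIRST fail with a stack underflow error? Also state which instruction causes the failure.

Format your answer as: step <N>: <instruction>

Step 1 ('push -1'): stack = [-1], depth = 1
Step 2 ('neg'): stack = [1], depth = 1
Step 3 ('push 18'): stack = [1, 18], depth = 2
Step 4 ('rot'): needs 3 value(s) but depth is 2 — STACK UNDERFLOW

Answer: step 4: rot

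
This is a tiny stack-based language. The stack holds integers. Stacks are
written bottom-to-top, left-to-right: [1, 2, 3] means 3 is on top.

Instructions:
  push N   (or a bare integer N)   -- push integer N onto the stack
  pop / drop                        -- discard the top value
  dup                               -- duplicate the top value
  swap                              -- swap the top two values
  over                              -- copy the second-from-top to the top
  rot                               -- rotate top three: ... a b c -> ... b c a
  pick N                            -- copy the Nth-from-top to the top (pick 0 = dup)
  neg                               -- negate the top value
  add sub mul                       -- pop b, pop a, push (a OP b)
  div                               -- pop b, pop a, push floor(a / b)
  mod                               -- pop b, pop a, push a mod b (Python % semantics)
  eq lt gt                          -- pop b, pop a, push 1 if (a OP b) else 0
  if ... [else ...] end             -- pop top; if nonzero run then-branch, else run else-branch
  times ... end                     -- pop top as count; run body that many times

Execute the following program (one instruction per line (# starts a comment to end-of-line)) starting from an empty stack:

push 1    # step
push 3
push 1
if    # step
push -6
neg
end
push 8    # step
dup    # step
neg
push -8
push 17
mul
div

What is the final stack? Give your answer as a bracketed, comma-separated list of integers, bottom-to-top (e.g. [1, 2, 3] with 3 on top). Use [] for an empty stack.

After 'push 1': [1]
After 'push 3': [1, 3]
After 'push 1': [1, 3, 1]
After 'if': [1, 3]
After 'push -6': [1, 3, -6]
After 'neg': [1, 3, 6]
After 'push 8': [1, 3, 6, 8]
After 'dup': [1, 3, 6, 8, 8]
After 'neg': [1, 3, 6, 8, -8]
After 'push -8': [1, 3, 6, 8, -8, -8]
After 'push 17': [1, 3, 6, 8, -8, -8, 17]
After 'mul': [1, 3, 6, 8, -8, -136]
After 'div': [1, 3, 6, 8, 0]

Answer: [1, 3, 6, 8, 0]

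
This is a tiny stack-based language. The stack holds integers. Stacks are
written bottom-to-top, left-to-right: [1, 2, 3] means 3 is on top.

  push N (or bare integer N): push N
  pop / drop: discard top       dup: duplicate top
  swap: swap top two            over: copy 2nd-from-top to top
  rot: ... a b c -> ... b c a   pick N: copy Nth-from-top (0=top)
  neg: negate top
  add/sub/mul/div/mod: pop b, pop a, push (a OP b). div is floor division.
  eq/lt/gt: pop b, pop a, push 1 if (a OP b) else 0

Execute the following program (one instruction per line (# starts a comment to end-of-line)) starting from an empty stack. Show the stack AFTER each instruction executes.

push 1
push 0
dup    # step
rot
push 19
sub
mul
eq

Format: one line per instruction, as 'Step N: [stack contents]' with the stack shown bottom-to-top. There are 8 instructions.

Step 1: [1]
Step 2: [1, 0]
Step 3: [1, 0, 0]
Step 4: [0, 0, 1]
Step 5: [0, 0, 1, 19]
Step 6: [0, 0, -18]
Step 7: [0, 0]
Step 8: [1]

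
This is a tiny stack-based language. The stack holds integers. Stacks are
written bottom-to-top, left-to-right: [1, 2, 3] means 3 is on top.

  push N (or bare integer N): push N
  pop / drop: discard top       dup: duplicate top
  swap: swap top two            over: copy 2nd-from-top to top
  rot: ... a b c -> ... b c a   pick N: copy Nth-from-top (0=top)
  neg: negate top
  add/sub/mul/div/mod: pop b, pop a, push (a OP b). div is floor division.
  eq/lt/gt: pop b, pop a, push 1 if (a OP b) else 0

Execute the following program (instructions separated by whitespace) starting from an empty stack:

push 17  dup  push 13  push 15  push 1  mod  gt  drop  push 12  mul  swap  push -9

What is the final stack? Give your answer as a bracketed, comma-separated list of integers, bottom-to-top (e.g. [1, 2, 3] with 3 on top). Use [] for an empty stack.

Answer: [204, 17, -9]

Derivation:
After 'push 17': [17]
After 'dup': [17, 17]
After 'push 13': [17, 17, 13]
After 'push 15': [17, 17, 13, 15]
After 'push 1': [17, 17, 13, 15, 1]
After 'mod': [17, 17, 13, 0]
After 'gt': [17, 17, 1]
After 'drop': [17, 17]
After 'push 12': [17, 17, 12]
After 'mul': [17, 204]
After 'swap': [204, 17]
After 'push -9': [204, 17, -9]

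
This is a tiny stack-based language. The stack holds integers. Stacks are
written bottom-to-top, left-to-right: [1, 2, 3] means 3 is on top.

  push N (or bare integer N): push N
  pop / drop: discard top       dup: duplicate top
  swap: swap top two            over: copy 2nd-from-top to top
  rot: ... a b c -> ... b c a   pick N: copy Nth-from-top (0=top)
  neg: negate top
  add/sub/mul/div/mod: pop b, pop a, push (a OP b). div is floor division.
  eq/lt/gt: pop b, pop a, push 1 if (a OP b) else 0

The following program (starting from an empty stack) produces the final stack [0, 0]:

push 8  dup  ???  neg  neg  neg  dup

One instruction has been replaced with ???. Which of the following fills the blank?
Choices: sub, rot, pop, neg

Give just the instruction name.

Answer: sub

Derivation:
Stack before ???: [8, 8]
Stack after ???:  [0]
Checking each choice:
  sub: MATCH
  rot: stack underflow (need 3, have 2)
  pop: produces [-8, -8]
  neg: produces [8, 8, 8]


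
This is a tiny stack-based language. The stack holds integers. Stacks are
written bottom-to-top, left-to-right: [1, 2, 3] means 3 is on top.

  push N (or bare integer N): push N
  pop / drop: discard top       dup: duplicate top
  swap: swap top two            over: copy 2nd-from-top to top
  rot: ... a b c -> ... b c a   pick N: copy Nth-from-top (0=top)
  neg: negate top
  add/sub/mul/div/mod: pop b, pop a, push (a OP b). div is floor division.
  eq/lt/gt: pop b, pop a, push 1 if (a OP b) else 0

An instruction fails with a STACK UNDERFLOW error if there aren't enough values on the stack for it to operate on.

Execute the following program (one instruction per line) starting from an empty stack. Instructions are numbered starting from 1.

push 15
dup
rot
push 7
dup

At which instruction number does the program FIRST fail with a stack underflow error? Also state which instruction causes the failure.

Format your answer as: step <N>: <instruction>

Step 1 ('push 15'): stack = [15], depth = 1
Step 2 ('dup'): stack = [15, 15], depth = 2
Step 3 ('rot'): needs 3 value(s) but depth is 2 — STACK UNDERFLOW

Answer: step 3: rot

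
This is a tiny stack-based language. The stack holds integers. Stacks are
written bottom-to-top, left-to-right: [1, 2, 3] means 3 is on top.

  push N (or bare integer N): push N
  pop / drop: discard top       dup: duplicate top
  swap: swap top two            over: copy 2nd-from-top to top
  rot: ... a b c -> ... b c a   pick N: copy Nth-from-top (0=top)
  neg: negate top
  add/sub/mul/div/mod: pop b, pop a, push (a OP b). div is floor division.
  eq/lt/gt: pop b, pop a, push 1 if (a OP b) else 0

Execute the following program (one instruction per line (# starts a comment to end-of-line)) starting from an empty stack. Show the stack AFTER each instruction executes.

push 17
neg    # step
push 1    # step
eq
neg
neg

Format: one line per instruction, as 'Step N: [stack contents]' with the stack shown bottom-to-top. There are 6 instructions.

Step 1: [17]
Step 2: [-17]
Step 3: [-17, 1]
Step 4: [0]
Step 5: [0]
Step 6: [0]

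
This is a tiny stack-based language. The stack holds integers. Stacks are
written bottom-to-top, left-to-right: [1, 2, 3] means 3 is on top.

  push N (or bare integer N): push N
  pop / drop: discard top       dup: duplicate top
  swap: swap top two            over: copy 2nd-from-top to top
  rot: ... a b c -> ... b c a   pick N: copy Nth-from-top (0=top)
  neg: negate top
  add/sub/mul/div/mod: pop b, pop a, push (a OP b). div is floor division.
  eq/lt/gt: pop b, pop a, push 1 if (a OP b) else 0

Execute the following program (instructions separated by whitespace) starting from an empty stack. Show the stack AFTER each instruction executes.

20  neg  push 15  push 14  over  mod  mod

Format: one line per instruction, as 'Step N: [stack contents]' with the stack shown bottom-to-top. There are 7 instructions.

Step 1: [20]
Step 2: [-20]
Step 3: [-20, 15]
Step 4: [-20, 15, 14]
Step 5: [-20, 15, 14, 15]
Step 6: [-20, 15, 14]
Step 7: [-20, 1]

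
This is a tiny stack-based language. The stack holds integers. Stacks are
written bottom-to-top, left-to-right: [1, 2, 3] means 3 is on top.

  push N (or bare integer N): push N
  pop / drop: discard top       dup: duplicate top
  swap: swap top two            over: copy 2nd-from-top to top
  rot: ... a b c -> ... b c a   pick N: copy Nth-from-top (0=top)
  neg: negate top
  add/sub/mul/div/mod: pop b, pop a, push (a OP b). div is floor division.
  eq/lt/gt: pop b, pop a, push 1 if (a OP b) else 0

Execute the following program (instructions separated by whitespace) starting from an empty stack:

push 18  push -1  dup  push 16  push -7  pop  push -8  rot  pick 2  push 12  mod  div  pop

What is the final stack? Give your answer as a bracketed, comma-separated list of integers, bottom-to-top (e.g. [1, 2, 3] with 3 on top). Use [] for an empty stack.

After 'push 18': [18]
After 'push -1': [18, -1]
After 'dup': [18, -1, -1]
After 'push 16': [18, -1, -1, 16]
After 'push -7': [18, -1, -1, 16, -7]
After 'pop': [18, -1, -1, 16]
After 'push -8': [18, -1, -1, 16, -8]
After 'rot': [18, -1, 16, -8, -1]
After 'pick 2': [18, -1, 16, -8, -1, 16]
After 'push 12': [18, -1, 16, -8, -1, 16, 12]
After 'mod': [18, -1, 16, -8, -1, 4]
After 'div': [18, -1, 16, -8, -1]
After 'pop': [18, -1, 16, -8]

Answer: [18, -1, 16, -8]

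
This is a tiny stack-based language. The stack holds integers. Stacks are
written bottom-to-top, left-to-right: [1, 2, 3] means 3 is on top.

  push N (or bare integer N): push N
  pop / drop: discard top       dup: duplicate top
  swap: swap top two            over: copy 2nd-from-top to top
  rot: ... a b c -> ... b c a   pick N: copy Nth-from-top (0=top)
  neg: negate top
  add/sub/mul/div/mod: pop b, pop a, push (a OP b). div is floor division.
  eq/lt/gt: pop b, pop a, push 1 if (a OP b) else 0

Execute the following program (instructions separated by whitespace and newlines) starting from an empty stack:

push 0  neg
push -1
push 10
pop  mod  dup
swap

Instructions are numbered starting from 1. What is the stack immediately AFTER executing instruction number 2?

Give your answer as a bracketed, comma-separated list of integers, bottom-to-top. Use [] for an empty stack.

Step 1 ('push 0'): [0]
Step 2 ('neg'): [0]

Answer: [0]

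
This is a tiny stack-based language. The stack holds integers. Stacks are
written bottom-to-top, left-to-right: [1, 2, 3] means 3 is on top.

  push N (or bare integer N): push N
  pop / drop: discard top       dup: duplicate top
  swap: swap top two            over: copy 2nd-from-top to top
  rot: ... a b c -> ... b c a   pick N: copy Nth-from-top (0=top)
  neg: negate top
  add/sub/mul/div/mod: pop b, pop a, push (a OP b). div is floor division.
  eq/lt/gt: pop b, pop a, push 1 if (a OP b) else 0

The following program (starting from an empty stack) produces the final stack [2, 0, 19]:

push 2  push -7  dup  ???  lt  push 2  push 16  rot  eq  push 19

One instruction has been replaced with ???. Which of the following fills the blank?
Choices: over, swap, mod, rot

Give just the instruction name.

Stack before ???: [2, -7, -7]
Stack after ???:  [2, 0]
Checking each choice:
  over: produces [2, -7, 2, 0, 19]
  swap: produces [2, 2, 0, 19]
  mod: MATCH
  rot: produces [-7, 2, 0, 19]


Answer: mod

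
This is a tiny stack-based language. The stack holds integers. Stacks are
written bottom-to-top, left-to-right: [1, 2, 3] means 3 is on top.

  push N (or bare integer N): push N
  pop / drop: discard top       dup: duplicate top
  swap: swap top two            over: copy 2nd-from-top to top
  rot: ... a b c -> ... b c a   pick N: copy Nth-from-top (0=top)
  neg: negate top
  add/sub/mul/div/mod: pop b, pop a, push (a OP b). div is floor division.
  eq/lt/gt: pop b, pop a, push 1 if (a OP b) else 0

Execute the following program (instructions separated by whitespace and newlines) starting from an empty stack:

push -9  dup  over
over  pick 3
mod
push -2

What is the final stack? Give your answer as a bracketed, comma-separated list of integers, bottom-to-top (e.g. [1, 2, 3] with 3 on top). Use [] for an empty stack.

After 'push -9': [-9]
After 'dup': [-9, -9]
After 'over': [-9, -9, -9]
After 'over': [-9, -9, -9, -9]
After 'pick 3': [-9, -9, -9, -9, -9]
After 'mod': [-9, -9, -9, 0]
After 'push -2': [-9, -9, -9, 0, -2]

Answer: [-9, -9, -9, 0, -2]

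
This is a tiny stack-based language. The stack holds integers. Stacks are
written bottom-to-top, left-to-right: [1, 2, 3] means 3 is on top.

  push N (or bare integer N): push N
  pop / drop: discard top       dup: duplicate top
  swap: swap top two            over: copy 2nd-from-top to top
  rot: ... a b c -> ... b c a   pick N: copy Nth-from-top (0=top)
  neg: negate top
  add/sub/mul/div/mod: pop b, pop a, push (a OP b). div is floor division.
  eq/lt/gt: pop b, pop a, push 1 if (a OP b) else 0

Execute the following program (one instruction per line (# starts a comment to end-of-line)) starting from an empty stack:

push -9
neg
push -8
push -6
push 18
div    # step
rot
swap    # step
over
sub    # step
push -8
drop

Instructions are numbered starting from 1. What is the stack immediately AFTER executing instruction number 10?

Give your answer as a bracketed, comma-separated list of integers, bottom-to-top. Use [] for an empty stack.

Answer: [-8, 9, -10]

Derivation:
Step 1 ('push -9'): [-9]
Step 2 ('neg'): [9]
Step 3 ('push -8'): [9, -8]
Step 4 ('push -6'): [9, -8, -6]
Step 5 ('push 18'): [9, -8, -6, 18]
Step 6 ('div'): [9, -8, -1]
Step 7 ('rot'): [-8, -1, 9]
Step 8 ('swap'): [-8, 9, -1]
Step 9 ('over'): [-8, 9, -1, 9]
Step 10 ('sub'): [-8, 9, -10]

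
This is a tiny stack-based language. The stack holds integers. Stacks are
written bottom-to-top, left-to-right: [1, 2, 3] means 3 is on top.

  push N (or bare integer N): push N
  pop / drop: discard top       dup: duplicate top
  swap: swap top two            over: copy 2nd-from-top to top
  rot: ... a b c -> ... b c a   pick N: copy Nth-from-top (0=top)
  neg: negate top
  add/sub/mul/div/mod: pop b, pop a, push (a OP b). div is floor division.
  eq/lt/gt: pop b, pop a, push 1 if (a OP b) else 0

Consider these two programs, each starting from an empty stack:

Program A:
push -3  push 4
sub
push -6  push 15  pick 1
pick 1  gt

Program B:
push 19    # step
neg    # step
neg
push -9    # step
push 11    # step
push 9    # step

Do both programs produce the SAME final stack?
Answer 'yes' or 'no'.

Program A trace:
  After 'push -3': [-3]
  After 'push 4': [-3, 4]
  After 'sub': [-7]
  After 'push -6': [-7, -6]
  After 'push 15': [-7, -6, 15]
  After 'pick 1': [-7, -6, 15, -6]
  After 'pick 1': [-7, -6, 15, -6, 15]
  After 'gt': [-7, -6, 15, 0]
Program A final stack: [-7, -6, 15, 0]

Program B trace:
  After 'push 19': [19]
  After 'neg': [-19]
  After 'neg': [19]
  After 'push -9': [19, -9]
  After 'push 11': [19, -9, 11]
  After 'push 9': [19, -9, 11, 9]
Program B final stack: [19, -9, 11, 9]
Same: no

Answer: no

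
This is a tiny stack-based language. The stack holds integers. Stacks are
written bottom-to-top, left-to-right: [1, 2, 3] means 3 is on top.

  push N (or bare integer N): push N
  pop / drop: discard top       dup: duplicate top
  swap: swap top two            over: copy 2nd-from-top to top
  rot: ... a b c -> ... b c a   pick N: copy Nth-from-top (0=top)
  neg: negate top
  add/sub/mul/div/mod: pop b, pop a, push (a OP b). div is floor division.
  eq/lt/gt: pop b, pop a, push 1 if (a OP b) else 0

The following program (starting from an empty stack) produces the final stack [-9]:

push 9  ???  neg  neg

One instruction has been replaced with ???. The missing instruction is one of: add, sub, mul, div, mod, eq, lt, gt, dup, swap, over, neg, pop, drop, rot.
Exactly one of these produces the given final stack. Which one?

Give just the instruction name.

Answer: neg

Derivation:
Stack before ???: [9]
Stack after ???:  [-9]
The instruction that transforms [9] -> [-9] is: neg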